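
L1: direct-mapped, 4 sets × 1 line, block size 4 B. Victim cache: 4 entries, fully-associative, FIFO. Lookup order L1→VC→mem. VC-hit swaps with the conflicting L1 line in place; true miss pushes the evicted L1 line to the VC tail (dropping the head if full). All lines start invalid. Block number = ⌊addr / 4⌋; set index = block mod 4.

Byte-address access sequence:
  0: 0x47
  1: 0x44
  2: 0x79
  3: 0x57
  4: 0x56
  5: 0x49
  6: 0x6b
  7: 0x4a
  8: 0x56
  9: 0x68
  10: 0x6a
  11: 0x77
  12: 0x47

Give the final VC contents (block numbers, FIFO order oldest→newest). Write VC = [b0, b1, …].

#0 0x47→b17/s1 MISS; vc=[]
#1 0x44→b17/s1 L1-HIT; vc=[]
#2 0x79→b30/s2 MISS; vc=[]
#3 0x57→b21/s1 MISS; vc=[17]
#4 0x56→b21/s1 L1-HIT; vc=[17]
#5 0x49→b18/s2 MISS; vc=[17,30]
#6 0x6b→b26/s2 MISS; vc=[17,30,18]
#7 0x4a→b18/s2 VC-HIT; vc=[17,30,26]
#8 0x56→b21/s1 L1-HIT; vc=[17,30,26]
#9 0x68→b26/s2 VC-HIT; vc=[17,30,18]
#10 0x6a→b26/s2 L1-HIT; vc=[17,30,18]
#11 0x77→b29/s1 MISS; vc=[17,30,18,21]
#12 0x47→b17/s1 VC-HIT; vc=[29,30,18,21]

VC = [29, 30, 18, 21]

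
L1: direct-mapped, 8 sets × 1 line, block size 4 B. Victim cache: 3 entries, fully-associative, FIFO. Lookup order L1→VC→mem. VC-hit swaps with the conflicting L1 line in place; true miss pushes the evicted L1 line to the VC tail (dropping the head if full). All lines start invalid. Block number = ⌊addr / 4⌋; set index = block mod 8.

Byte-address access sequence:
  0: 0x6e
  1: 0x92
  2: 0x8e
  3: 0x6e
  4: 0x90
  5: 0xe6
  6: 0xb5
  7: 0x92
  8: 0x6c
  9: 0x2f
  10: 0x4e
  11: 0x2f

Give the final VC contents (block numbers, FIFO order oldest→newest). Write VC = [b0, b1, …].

  [0] addr=0x6e blk=27 s=3: MISS | VC []
  [1] addr=0x92 blk=36 s=4: MISS | VC []
  [2] addr=0x8e blk=35 s=3: MISS | VC [27]
  [3] addr=0x6e blk=27 s=3: VC-HIT | VC [35]
  [4] addr=0x90 blk=36 s=4: L1-HIT | VC [35]
  [5] addr=0xe6 blk=57 s=1: MISS | VC [35]
  [6] addr=0xb5 blk=45 s=5: MISS | VC [35]
  [7] addr=0x92 blk=36 s=4: L1-HIT | VC [35]
  [8] addr=0x6c blk=27 s=3: L1-HIT | VC [35]
  [9] addr=0x2f blk=11 s=3: MISS | VC [35, 27]
  [10] addr=0x4e blk=19 s=3: MISS | VC [35, 27, 11]
  [11] addr=0x2f blk=11 s=3: VC-HIT | VC [35, 27, 19]

VC = [35, 27, 19]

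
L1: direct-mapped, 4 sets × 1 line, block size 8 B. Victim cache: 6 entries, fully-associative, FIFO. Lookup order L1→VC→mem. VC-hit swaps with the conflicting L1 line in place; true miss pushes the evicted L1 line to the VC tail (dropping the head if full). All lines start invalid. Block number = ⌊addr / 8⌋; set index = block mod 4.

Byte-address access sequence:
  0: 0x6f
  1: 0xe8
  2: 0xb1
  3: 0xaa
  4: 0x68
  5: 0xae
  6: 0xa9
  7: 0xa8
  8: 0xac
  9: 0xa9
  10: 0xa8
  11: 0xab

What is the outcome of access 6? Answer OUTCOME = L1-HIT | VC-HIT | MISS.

0: 0x6f (blk 13, set 1) → MISS  vc=[]
1: 0xe8 (blk 29, set 1) → MISS  vc=[13]
2: 0xb1 (blk 22, set 2) → MISS  vc=[13]
3: 0xaa (blk 21, set 1) → MISS  vc=[13, 29]
4: 0x68 (blk 13, set 1) → VC-HIT  vc=[21, 29]
5: 0xae (blk 21, set 1) → VC-HIT  vc=[13, 29]
6: 0xa9 (blk 21, set 1) → L1-HIT  vc=[13, 29]
7: 0xa8 (blk 21, set 1) → L1-HIT  vc=[13, 29]
8: 0xac (blk 21, set 1) → L1-HIT  vc=[13, 29]
9: 0xa9 (blk 21, set 1) → L1-HIT  vc=[13, 29]
10: 0xa8 (blk 21, set 1) → L1-HIT  vc=[13, 29]
11: 0xab (blk 21, set 1) → L1-HIT  vc=[13, 29]

OUTCOME = L1-HIT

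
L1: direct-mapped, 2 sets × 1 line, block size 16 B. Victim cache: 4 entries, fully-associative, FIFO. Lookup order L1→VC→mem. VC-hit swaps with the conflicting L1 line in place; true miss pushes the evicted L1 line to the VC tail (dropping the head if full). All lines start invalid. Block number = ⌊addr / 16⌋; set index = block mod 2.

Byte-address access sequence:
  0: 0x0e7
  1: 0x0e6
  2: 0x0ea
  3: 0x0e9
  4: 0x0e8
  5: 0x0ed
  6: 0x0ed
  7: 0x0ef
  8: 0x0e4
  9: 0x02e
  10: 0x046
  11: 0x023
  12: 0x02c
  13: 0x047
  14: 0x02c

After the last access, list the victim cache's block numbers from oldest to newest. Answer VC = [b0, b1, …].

#0 0xe7→b14/s0 MISS; vc=[]
#1 0xe6→b14/s0 L1-HIT; vc=[]
#2 0xea→b14/s0 L1-HIT; vc=[]
#3 0xe9→b14/s0 L1-HIT; vc=[]
#4 0xe8→b14/s0 L1-HIT; vc=[]
#5 0xed→b14/s0 L1-HIT; vc=[]
#6 0xed→b14/s0 L1-HIT; vc=[]
#7 0xef→b14/s0 L1-HIT; vc=[]
#8 0xe4→b14/s0 L1-HIT; vc=[]
#9 0x2e→b2/s0 MISS; vc=[14]
#10 0x46→b4/s0 MISS; vc=[14,2]
#11 0x23→b2/s0 VC-HIT; vc=[14,4]
#12 0x2c→b2/s0 L1-HIT; vc=[14,4]
#13 0x47→b4/s0 VC-HIT; vc=[14,2]
#14 0x2c→b2/s0 VC-HIT; vc=[14,4]

VC = [14, 4]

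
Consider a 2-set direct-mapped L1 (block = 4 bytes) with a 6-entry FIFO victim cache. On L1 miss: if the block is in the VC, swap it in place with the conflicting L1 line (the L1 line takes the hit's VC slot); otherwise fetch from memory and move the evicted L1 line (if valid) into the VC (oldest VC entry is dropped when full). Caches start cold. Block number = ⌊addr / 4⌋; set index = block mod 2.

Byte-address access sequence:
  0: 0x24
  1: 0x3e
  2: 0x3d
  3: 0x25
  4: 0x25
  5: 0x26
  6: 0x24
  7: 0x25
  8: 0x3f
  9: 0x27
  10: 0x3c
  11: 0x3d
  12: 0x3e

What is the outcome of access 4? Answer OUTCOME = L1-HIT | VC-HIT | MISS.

OUTCOME = L1-HIT

  [0] addr=0x24 blk=9 s=1: MISS | VC []
  [1] addr=0x3e blk=15 s=1: MISS | VC [9]
  [2] addr=0x3d blk=15 s=1: L1-HIT | VC [9]
  [3] addr=0x25 blk=9 s=1: VC-HIT | VC [15]
  [4] addr=0x25 blk=9 s=1: L1-HIT | VC [15]
  [5] addr=0x26 blk=9 s=1: L1-HIT | VC [15]
  [6] addr=0x24 blk=9 s=1: L1-HIT | VC [15]
  [7] addr=0x25 blk=9 s=1: L1-HIT | VC [15]
  [8] addr=0x3f blk=15 s=1: VC-HIT | VC [9]
  [9] addr=0x27 blk=9 s=1: VC-HIT | VC [15]
  [10] addr=0x3c blk=15 s=1: VC-HIT | VC [9]
  [11] addr=0x3d blk=15 s=1: L1-HIT | VC [9]
  [12] addr=0x3e blk=15 s=1: L1-HIT | VC [9]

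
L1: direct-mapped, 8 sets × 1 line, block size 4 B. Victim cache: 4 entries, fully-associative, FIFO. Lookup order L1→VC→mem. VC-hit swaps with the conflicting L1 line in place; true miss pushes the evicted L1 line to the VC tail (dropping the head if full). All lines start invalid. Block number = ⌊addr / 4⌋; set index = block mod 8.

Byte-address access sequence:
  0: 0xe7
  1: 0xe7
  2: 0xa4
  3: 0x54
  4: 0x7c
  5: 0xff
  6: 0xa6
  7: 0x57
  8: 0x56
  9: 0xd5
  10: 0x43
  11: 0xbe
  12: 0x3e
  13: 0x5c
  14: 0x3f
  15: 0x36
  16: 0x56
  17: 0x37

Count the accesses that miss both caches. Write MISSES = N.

#0 0xe7→b57/s1 MISS; vc=[]
#1 0xe7→b57/s1 L1-HIT; vc=[]
#2 0xa4→b41/s1 MISS; vc=[57]
#3 0x54→b21/s5 MISS; vc=[57]
#4 0x7c→b31/s7 MISS; vc=[57]
#5 0xff→b63/s7 MISS; vc=[57,31]
#6 0xa6→b41/s1 L1-HIT; vc=[57,31]
#7 0x57→b21/s5 L1-HIT; vc=[57,31]
#8 0x56→b21/s5 L1-HIT; vc=[57,31]
#9 0xd5→b53/s5 MISS; vc=[57,31,21]
#10 0x43→b16/s0 MISS; vc=[57,31,21]
#11 0xbe→b47/s7 MISS; vc=[57,31,21,63]
#12 0x3e→b15/s7 MISS; vc=[31,21,63,47]
#13 0x5c→b23/s7 MISS; vc=[21,63,47,15]
#14 0x3f→b15/s7 VC-HIT; vc=[21,63,47,23]
#15 0x36→b13/s5 MISS; vc=[63,47,23,53]
#16 0x56→b21/s5 MISS; vc=[47,23,53,13]
#17 0x37→b13/s5 VC-HIT; vc=[47,23,53,21]

MISSES = 12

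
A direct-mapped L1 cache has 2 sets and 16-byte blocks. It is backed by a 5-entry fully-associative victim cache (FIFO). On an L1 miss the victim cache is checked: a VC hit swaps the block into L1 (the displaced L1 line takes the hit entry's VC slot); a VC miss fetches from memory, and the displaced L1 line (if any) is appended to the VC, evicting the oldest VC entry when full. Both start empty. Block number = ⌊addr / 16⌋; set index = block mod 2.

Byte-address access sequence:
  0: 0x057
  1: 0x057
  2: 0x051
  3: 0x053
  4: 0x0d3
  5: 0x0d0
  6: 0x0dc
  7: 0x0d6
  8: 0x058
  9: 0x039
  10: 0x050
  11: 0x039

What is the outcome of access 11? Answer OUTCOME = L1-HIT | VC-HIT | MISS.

#0 0x57→b5/s1 MISS; vc=[]
#1 0x57→b5/s1 L1-HIT; vc=[]
#2 0x51→b5/s1 L1-HIT; vc=[]
#3 0x53→b5/s1 L1-HIT; vc=[]
#4 0xd3→b13/s1 MISS; vc=[5]
#5 0xd0→b13/s1 L1-HIT; vc=[5]
#6 0xdc→b13/s1 L1-HIT; vc=[5]
#7 0xd6→b13/s1 L1-HIT; vc=[5]
#8 0x58→b5/s1 VC-HIT; vc=[13]
#9 0x39→b3/s1 MISS; vc=[13,5]
#10 0x50→b5/s1 VC-HIT; vc=[13,3]
#11 0x39→b3/s1 VC-HIT; vc=[13,5]

OUTCOME = VC-HIT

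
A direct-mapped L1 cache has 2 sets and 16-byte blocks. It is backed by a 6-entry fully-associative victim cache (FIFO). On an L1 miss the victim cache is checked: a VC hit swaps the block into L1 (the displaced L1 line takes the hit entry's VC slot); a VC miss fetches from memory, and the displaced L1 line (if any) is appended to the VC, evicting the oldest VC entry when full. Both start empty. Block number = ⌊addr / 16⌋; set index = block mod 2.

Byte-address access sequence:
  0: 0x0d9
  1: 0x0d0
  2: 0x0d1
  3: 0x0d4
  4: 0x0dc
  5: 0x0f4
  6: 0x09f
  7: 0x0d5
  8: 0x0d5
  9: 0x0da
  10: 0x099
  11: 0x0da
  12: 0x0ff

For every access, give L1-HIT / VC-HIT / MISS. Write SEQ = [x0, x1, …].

  [0] addr=0xd9 blk=13 s=1: MISS | VC []
  [1] addr=0xd0 blk=13 s=1: L1-HIT | VC []
  [2] addr=0xd1 blk=13 s=1: L1-HIT | VC []
  [3] addr=0xd4 blk=13 s=1: L1-HIT | VC []
  [4] addr=0xdc blk=13 s=1: L1-HIT | VC []
  [5] addr=0xf4 blk=15 s=1: MISS | VC [13]
  [6] addr=0x9f blk=9 s=1: MISS | VC [13, 15]
  [7] addr=0xd5 blk=13 s=1: VC-HIT | VC [9, 15]
  [8] addr=0xd5 blk=13 s=1: L1-HIT | VC [9, 15]
  [9] addr=0xda blk=13 s=1: L1-HIT | VC [9, 15]
  [10] addr=0x99 blk=9 s=1: VC-HIT | VC [13, 15]
  [11] addr=0xda blk=13 s=1: VC-HIT | VC [9, 15]
  [12] addr=0xff blk=15 s=1: VC-HIT | VC [9, 13]

SEQ = [MISS, L1-HIT, L1-HIT, L1-HIT, L1-HIT, MISS, MISS, VC-HIT, L1-HIT, L1-HIT, VC-HIT, VC-HIT, VC-HIT]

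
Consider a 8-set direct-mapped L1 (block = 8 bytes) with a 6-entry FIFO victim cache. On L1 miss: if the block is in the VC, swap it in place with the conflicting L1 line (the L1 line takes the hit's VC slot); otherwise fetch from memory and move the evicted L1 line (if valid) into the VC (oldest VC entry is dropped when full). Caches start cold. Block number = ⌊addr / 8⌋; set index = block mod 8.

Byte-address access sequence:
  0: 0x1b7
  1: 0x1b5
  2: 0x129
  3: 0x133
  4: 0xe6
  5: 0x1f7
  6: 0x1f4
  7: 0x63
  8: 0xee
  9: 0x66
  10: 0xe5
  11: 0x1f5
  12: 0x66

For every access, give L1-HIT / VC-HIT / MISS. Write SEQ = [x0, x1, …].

SEQ = [MISS, L1-HIT, MISS, MISS, MISS, MISS, L1-HIT, MISS, MISS, L1-HIT, VC-HIT, L1-HIT, VC-HIT]

#0 0x1b7→b54/s6 MISS; vc=[]
#1 0x1b5→b54/s6 L1-HIT; vc=[]
#2 0x129→b37/s5 MISS; vc=[]
#3 0x133→b38/s6 MISS; vc=[54]
#4 0xe6→b28/s4 MISS; vc=[54]
#5 0x1f7→b62/s6 MISS; vc=[54,38]
#6 0x1f4→b62/s6 L1-HIT; vc=[54,38]
#7 0x63→b12/s4 MISS; vc=[54,38,28]
#8 0xee→b29/s5 MISS; vc=[54,38,28,37]
#9 0x66→b12/s4 L1-HIT; vc=[54,38,28,37]
#10 0xe5→b28/s4 VC-HIT; vc=[54,38,12,37]
#11 0x1f5→b62/s6 L1-HIT; vc=[54,38,12,37]
#12 0x66→b12/s4 VC-HIT; vc=[54,38,28,37]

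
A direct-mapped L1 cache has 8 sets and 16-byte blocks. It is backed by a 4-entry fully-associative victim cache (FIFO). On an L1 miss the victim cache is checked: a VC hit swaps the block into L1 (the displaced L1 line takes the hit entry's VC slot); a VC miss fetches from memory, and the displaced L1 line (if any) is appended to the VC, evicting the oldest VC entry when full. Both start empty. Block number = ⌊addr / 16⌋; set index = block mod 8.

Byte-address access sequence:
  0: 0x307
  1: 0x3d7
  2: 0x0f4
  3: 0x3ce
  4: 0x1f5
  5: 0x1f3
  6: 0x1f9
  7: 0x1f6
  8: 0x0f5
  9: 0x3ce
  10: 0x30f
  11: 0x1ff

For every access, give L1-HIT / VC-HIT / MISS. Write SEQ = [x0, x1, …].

SEQ = [MISS, MISS, MISS, MISS, MISS, L1-HIT, L1-HIT, L1-HIT, VC-HIT, L1-HIT, L1-HIT, VC-HIT]

0: 0x307 (blk 48, set 0) → MISS  vc=[]
1: 0x3d7 (blk 61, set 5) → MISS  vc=[]
2: 0xf4 (blk 15, set 7) → MISS  vc=[]
3: 0x3ce (blk 60, set 4) → MISS  vc=[]
4: 0x1f5 (blk 31, set 7) → MISS  vc=[15]
5: 0x1f3 (blk 31, set 7) → L1-HIT  vc=[15]
6: 0x1f9 (blk 31, set 7) → L1-HIT  vc=[15]
7: 0x1f6 (blk 31, set 7) → L1-HIT  vc=[15]
8: 0xf5 (blk 15, set 7) → VC-HIT  vc=[31]
9: 0x3ce (blk 60, set 4) → L1-HIT  vc=[31]
10: 0x30f (blk 48, set 0) → L1-HIT  vc=[31]
11: 0x1ff (blk 31, set 7) → VC-HIT  vc=[15]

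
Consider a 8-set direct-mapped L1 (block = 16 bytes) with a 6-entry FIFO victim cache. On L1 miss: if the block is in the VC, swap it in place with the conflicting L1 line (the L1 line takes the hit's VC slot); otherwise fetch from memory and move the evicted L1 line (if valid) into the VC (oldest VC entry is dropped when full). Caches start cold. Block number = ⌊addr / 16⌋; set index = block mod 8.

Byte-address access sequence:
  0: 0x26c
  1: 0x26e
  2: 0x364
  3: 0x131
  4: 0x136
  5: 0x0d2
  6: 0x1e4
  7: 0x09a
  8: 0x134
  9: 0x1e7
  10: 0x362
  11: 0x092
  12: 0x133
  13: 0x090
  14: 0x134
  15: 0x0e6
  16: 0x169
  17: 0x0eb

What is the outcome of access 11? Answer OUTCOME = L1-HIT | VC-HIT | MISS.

  [0] addr=0x26c blk=38 s=6: MISS | VC []
  [1] addr=0x26e blk=38 s=6: L1-HIT | VC []
  [2] addr=0x364 blk=54 s=6: MISS | VC [38]
  [3] addr=0x131 blk=19 s=3: MISS | VC [38]
  [4] addr=0x136 blk=19 s=3: L1-HIT | VC [38]
  [5] addr=0xd2 blk=13 s=5: MISS | VC [38]
  [6] addr=0x1e4 blk=30 s=6: MISS | VC [38, 54]
  [7] addr=0x9a blk=9 s=1: MISS | VC [38, 54]
  [8] addr=0x134 blk=19 s=3: L1-HIT | VC [38, 54]
  [9] addr=0x1e7 blk=30 s=6: L1-HIT | VC [38, 54]
  [10] addr=0x362 blk=54 s=6: VC-HIT | VC [38, 30]
  [11] addr=0x92 blk=9 s=1: L1-HIT | VC [38, 30]
  [12] addr=0x133 blk=19 s=3: L1-HIT | VC [38, 30]
  [13] addr=0x90 blk=9 s=1: L1-HIT | VC [38, 30]
  [14] addr=0x134 blk=19 s=3: L1-HIT | VC [38, 30]
  [15] addr=0xe6 blk=14 s=6: MISS | VC [38, 30, 54]
  [16] addr=0x169 blk=22 s=6: MISS | VC [38, 30, 54, 14]
  [17] addr=0xeb blk=14 s=6: VC-HIT | VC [38, 30, 54, 22]

OUTCOME = L1-HIT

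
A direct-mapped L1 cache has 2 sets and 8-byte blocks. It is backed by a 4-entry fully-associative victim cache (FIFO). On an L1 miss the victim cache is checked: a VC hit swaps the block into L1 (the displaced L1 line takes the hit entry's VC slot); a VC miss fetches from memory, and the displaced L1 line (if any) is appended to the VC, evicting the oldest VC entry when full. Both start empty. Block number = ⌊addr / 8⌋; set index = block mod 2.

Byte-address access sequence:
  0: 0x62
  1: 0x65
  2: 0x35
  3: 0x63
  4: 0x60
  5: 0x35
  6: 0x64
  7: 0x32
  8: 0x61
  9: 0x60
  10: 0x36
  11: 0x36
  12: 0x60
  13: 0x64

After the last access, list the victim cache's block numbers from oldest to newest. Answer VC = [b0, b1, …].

VC = [6]

#0 0x62→b12/s0 MISS; vc=[]
#1 0x65→b12/s0 L1-HIT; vc=[]
#2 0x35→b6/s0 MISS; vc=[12]
#3 0x63→b12/s0 VC-HIT; vc=[6]
#4 0x60→b12/s0 L1-HIT; vc=[6]
#5 0x35→b6/s0 VC-HIT; vc=[12]
#6 0x64→b12/s0 VC-HIT; vc=[6]
#7 0x32→b6/s0 VC-HIT; vc=[12]
#8 0x61→b12/s0 VC-HIT; vc=[6]
#9 0x60→b12/s0 L1-HIT; vc=[6]
#10 0x36→b6/s0 VC-HIT; vc=[12]
#11 0x36→b6/s0 L1-HIT; vc=[12]
#12 0x60→b12/s0 VC-HIT; vc=[6]
#13 0x64→b12/s0 L1-HIT; vc=[6]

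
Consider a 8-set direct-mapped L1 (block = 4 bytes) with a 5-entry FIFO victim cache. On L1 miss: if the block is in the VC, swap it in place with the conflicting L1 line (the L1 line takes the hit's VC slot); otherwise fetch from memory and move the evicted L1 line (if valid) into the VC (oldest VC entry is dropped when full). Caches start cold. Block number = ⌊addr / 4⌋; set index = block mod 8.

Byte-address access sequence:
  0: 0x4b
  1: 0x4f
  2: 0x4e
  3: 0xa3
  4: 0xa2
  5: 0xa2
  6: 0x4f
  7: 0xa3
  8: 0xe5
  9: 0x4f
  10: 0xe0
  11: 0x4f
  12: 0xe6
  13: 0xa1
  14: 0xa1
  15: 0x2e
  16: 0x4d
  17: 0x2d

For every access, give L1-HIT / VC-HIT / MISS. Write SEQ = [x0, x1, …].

SEQ = [MISS, MISS, L1-HIT, MISS, L1-HIT, L1-HIT, L1-HIT, L1-HIT, MISS, L1-HIT, MISS, L1-HIT, L1-HIT, VC-HIT, L1-HIT, MISS, VC-HIT, VC-HIT]

  [0] addr=0x4b blk=18 s=2: MISS | VC []
  [1] addr=0x4f blk=19 s=3: MISS | VC []
  [2] addr=0x4e blk=19 s=3: L1-HIT | VC []
  [3] addr=0xa3 blk=40 s=0: MISS | VC []
  [4] addr=0xa2 blk=40 s=0: L1-HIT | VC []
  [5] addr=0xa2 blk=40 s=0: L1-HIT | VC []
  [6] addr=0x4f blk=19 s=3: L1-HIT | VC []
  [7] addr=0xa3 blk=40 s=0: L1-HIT | VC []
  [8] addr=0xe5 blk=57 s=1: MISS | VC []
  [9] addr=0x4f blk=19 s=3: L1-HIT | VC []
  [10] addr=0xe0 blk=56 s=0: MISS | VC [40]
  [11] addr=0x4f blk=19 s=3: L1-HIT | VC [40]
  [12] addr=0xe6 blk=57 s=1: L1-HIT | VC [40]
  [13] addr=0xa1 blk=40 s=0: VC-HIT | VC [56]
  [14] addr=0xa1 blk=40 s=0: L1-HIT | VC [56]
  [15] addr=0x2e blk=11 s=3: MISS | VC [56, 19]
  [16] addr=0x4d blk=19 s=3: VC-HIT | VC [56, 11]
  [17] addr=0x2d blk=11 s=3: VC-HIT | VC [56, 19]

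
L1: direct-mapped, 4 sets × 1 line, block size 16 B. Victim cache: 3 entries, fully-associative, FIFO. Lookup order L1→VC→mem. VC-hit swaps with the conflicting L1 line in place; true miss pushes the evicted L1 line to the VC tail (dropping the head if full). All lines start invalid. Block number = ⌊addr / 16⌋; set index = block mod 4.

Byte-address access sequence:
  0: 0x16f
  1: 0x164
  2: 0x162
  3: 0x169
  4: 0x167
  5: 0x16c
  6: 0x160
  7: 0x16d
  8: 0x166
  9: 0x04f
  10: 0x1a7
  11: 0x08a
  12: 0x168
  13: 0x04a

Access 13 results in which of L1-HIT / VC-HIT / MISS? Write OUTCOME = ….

0: 0x16f (blk 22, set 2) → MISS  vc=[]
1: 0x164 (blk 22, set 2) → L1-HIT  vc=[]
2: 0x162 (blk 22, set 2) → L1-HIT  vc=[]
3: 0x169 (blk 22, set 2) → L1-HIT  vc=[]
4: 0x167 (blk 22, set 2) → L1-HIT  vc=[]
5: 0x16c (blk 22, set 2) → L1-HIT  vc=[]
6: 0x160 (blk 22, set 2) → L1-HIT  vc=[]
7: 0x16d (blk 22, set 2) → L1-HIT  vc=[]
8: 0x166 (blk 22, set 2) → L1-HIT  vc=[]
9: 0x4f (blk 4, set 0) → MISS  vc=[]
10: 0x1a7 (blk 26, set 2) → MISS  vc=[22]
11: 0x8a (blk 8, set 0) → MISS  vc=[22, 4]
12: 0x168 (blk 22, set 2) → VC-HIT  vc=[26, 4]
13: 0x4a (blk 4, set 0) → VC-HIT  vc=[26, 8]

OUTCOME = VC-HIT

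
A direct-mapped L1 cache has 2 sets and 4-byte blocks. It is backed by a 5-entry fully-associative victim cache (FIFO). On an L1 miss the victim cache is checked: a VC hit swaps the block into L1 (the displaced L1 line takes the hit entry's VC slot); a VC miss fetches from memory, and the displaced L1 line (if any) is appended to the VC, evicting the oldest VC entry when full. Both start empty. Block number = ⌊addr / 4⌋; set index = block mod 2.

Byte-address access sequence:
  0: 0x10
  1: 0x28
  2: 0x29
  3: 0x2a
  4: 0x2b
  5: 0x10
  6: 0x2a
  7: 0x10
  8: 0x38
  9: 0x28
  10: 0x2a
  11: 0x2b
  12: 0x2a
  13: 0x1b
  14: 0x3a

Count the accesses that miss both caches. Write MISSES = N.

  [0] addr=0x10 blk=4 s=0: MISS | VC []
  [1] addr=0x28 blk=10 s=0: MISS | VC [4]
  [2] addr=0x29 blk=10 s=0: L1-HIT | VC [4]
  [3] addr=0x2a blk=10 s=0: L1-HIT | VC [4]
  [4] addr=0x2b blk=10 s=0: L1-HIT | VC [4]
  [5] addr=0x10 blk=4 s=0: VC-HIT | VC [10]
  [6] addr=0x2a blk=10 s=0: VC-HIT | VC [4]
  [7] addr=0x10 blk=4 s=0: VC-HIT | VC [10]
  [8] addr=0x38 blk=14 s=0: MISS | VC [10, 4]
  [9] addr=0x28 blk=10 s=0: VC-HIT | VC [14, 4]
  [10] addr=0x2a blk=10 s=0: L1-HIT | VC [14, 4]
  [11] addr=0x2b blk=10 s=0: L1-HIT | VC [14, 4]
  [12] addr=0x2a blk=10 s=0: L1-HIT | VC [14, 4]
  [13] addr=0x1b blk=6 s=0: MISS | VC [14, 4, 10]
  [14] addr=0x3a blk=14 s=0: VC-HIT | VC [6, 4, 10]

MISSES = 4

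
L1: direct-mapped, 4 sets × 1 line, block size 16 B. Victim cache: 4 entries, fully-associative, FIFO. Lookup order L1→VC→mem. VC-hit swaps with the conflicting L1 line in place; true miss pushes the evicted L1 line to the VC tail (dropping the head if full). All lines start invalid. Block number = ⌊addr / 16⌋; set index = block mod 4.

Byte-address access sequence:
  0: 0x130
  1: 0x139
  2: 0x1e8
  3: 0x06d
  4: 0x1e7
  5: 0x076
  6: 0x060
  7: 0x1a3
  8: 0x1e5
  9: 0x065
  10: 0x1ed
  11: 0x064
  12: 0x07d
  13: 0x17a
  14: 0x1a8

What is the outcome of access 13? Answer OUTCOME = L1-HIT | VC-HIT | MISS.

  [0] addr=0x130 blk=19 s=3: MISS | VC []
  [1] addr=0x139 blk=19 s=3: L1-HIT | VC []
  [2] addr=0x1e8 blk=30 s=2: MISS | VC []
  [3] addr=0x6d blk=6 s=2: MISS | VC [30]
  [4] addr=0x1e7 blk=30 s=2: VC-HIT | VC [6]
  [5] addr=0x76 blk=7 s=3: MISS | VC [6, 19]
  [6] addr=0x60 blk=6 s=2: VC-HIT | VC [30, 19]
  [7] addr=0x1a3 blk=26 s=2: MISS | VC [30, 19, 6]
  [8] addr=0x1e5 blk=30 s=2: VC-HIT | VC [26, 19, 6]
  [9] addr=0x65 blk=6 s=2: VC-HIT | VC [26, 19, 30]
  [10] addr=0x1ed blk=30 s=2: VC-HIT | VC [26, 19, 6]
  [11] addr=0x64 blk=6 s=2: VC-HIT | VC [26, 19, 30]
  [12] addr=0x7d blk=7 s=3: L1-HIT | VC [26, 19, 30]
  [13] addr=0x17a blk=23 s=3: MISS | VC [26, 19, 30, 7]
  [14] addr=0x1a8 blk=26 s=2: VC-HIT | VC [6, 19, 30, 7]

OUTCOME = MISS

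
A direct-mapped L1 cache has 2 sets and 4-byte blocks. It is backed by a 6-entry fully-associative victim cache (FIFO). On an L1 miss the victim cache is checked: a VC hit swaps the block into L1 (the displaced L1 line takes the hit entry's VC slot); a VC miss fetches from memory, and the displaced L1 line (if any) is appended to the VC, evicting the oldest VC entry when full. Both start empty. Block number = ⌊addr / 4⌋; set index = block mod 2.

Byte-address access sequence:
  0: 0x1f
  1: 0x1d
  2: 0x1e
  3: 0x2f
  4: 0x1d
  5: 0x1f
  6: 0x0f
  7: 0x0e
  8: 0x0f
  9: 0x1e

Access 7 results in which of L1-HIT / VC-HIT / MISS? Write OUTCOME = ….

  [0] addr=0x1f blk=7 s=1: MISS | VC []
  [1] addr=0x1d blk=7 s=1: L1-HIT | VC []
  [2] addr=0x1e blk=7 s=1: L1-HIT | VC []
  [3] addr=0x2f blk=11 s=1: MISS | VC [7]
  [4] addr=0x1d blk=7 s=1: VC-HIT | VC [11]
  [5] addr=0x1f blk=7 s=1: L1-HIT | VC [11]
  [6] addr=0xf blk=3 s=1: MISS | VC [11, 7]
  [7] addr=0xe blk=3 s=1: L1-HIT | VC [11, 7]
  [8] addr=0xf blk=3 s=1: L1-HIT | VC [11, 7]
  [9] addr=0x1e blk=7 s=1: VC-HIT | VC [11, 3]

OUTCOME = L1-HIT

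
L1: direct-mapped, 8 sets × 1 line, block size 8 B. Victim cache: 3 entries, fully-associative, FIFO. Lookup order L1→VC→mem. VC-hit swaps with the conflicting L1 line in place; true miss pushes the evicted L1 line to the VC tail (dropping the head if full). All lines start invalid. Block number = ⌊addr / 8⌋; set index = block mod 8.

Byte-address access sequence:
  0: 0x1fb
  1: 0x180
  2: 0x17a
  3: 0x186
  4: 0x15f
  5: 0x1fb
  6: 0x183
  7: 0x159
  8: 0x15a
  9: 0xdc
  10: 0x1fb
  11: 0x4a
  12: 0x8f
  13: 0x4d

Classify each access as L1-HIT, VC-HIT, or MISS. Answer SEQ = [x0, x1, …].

  [0] addr=0x1fb blk=63 s=7: MISS | VC []
  [1] addr=0x180 blk=48 s=0: MISS | VC []
  [2] addr=0x17a blk=47 s=7: MISS | VC [63]
  [3] addr=0x186 blk=48 s=0: L1-HIT | VC [63]
  [4] addr=0x15f blk=43 s=3: MISS | VC [63]
  [5] addr=0x1fb blk=63 s=7: VC-HIT | VC [47]
  [6] addr=0x183 blk=48 s=0: L1-HIT | VC [47]
  [7] addr=0x159 blk=43 s=3: L1-HIT | VC [47]
  [8] addr=0x15a blk=43 s=3: L1-HIT | VC [47]
  [9] addr=0xdc blk=27 s=3: MISS | VC [47, 43]
  [10] addr=0x1fb blk=63 s=7: L1-HIT | VC [47, 43]
  [11] addr=0x4a blk=9 s=1: MISS | VC [47, 43]
  [12] addr=0x8f blk=17 s=1: MISS | VC [47, 43, 9]
  [13] addr=0x4d blk=9 s=1: VC-HIT | VC [47, 43, 17]

SEQ = [MISS, MISS, MISS, L1-HIT, MISS, VC-HIT, L1-HIT, L1-HIT, L1-HIT, MISS, L1-HIT, MISS, MISS, VC-HIT]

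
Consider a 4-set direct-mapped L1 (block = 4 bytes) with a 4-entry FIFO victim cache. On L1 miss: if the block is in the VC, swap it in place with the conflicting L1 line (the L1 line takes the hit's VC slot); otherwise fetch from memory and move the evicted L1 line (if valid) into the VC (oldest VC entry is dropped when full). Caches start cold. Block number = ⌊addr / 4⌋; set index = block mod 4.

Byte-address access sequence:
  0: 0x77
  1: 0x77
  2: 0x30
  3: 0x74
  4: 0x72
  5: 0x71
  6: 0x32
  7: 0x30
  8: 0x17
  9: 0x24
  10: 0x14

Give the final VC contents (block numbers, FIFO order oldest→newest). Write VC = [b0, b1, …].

#0 0x77→b29/s1 MISS; vc=[]
#1 0x77→b29/s1 L1-HIT; vc=[]
#2 0x30→b12/s0 MISS; vc=[]
#3 0x74→b29/s1 L1-HIT; vc=[]
#4 0x72→b28/s0 MISS; vc=[12]
#5 0x71→b28/s0 L1-HIT; vc=[12]
#6 0x32→b12/s0 VC-HIT; vc=[28]
#7 0x30→b12/s0 L1-HIT; vc=[28]
#8 0x17→b5/s1 MISS; vc=[28,29]
#9 0x24→b9/s1 MISS; vc=[28,29,5]
#10 0x14→b5/s1 VC-HIT; vc=[28,29,9]

VC = [28, 29, 9]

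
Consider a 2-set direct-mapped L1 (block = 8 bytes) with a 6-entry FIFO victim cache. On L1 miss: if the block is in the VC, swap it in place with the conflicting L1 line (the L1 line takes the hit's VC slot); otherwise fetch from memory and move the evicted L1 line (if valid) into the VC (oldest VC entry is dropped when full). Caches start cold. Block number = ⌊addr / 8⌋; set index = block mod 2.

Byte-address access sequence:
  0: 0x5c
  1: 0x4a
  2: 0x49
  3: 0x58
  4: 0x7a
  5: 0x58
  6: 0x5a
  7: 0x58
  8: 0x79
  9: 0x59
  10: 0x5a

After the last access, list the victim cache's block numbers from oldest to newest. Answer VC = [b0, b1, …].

VC = [9, 15]

0: 0x5c (blk 11, set 1) → MISS  vc=[]
1: 0x4a (blk 9, set 1) → MISS  vc=[11]
2: 0x49 (blk 9, set 1) → L1-HIT  vc=[11]
3: 0x58 (blk 11, set 1) → VC-HIT  vc=[9]
4: 0x7a (blk 15, set 1) → MISS  vc=[9, 11]
5: 0x58 (blk 11, set 1) → VC-HIT  vc=[9, 15]
6: 0x5a (blk 11, set 1) → L1-HIT  vc=[9, 15]
7: 0x58 (blk 11, set 1) → L1-HIT  vc=[9, 15]
8: 0x79 (blk 15, set 1) → VC-HIT  vc=[9, 11]
9: 0x59 (blk 11, set 1) → VC-HIT  vc=[9, 15]
10: 0x5a (blk 11, set 1) → L1-HIT  vc=[9, 15]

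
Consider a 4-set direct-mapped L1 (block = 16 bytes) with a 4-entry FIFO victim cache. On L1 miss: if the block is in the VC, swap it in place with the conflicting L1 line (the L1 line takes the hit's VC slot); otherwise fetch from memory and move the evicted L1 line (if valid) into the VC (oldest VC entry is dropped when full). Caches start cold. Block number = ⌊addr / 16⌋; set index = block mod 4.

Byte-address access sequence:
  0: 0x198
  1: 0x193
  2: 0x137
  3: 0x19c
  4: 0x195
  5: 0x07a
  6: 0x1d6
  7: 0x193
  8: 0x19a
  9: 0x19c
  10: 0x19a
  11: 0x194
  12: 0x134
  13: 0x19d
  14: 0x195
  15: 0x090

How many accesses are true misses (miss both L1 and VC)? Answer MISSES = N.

MISSES = 5

  [0] addr=0x198 blk=25 s=1: MISS | VC []
  [1] addr=0x193 blk=25 s=1: L1-HIT | VC []
  [2] addr=0x137 blk=19 s=3: MISS | VC []
  [3] addr=0x19c blk=25 s=1: L1-HIT | VC []
  [4] addr=0x195 blk=25 s=1: L1-HIT | VC []
  [5] addr=0x7a blk=7 s=3: MISS | VC [19]
  [6] addr=0x1d6 blk=29 s=1: MISS | VC [19, 25]
  [7] addr=0x193 blk=25 s=1: VC-HIT | VC [19, 29]
  [8] addr=0x19a blk=25 s=1: L1-HIT | VC [19, 29]
  [9] addr=0x19c blk=25 s=1: L1-HIT | VC [19, 29]
  [10] addr=0x19a blk=25 s=1: L1-HIT | VC [19, 29]
  [11] addr=0x194 blk=25 s=1: L1-HIT | VC [19, 29]
  [12] addr=0x134 blk=19 s=3: VC-HIT | VC [7, 29]
  [13] addr=0x19d blk=25 s=1: L1-HIT | VC [7, 29]
  [14] addr=0x195 blk=25 s=1: L1-HIT | VC [7, 29]
  [15] addr=0x90 blk=9 s=1: MISS | VC [7, 29, 25]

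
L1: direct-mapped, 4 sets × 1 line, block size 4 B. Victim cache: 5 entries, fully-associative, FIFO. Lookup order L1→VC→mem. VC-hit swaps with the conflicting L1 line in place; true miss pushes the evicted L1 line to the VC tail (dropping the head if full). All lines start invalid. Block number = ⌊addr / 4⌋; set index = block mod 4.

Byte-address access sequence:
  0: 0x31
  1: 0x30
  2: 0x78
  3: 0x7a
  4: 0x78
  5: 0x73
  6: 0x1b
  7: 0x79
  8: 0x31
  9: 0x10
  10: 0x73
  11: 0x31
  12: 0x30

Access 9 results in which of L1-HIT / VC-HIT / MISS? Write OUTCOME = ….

#0 0x31→b12/s0 MISS; vc=[]
#1 0x30→b12/s0 L1-HIT; vc=[]
#2 0x78→b30/s2 MISS; vc=[]
#3 0x7a→b30/s2 L1-HIT; vc=[]
#4 0x78→b30/s2 L1-HIT; vc=[]
#5 0x73→b28/s0 MISS; vc=[12]
#6 0x1b→b6/s2 MISS; vc=[12,30]
#7 0x79→b30/s2 VC-HIT; vc=[12,6]
#8 0x31→b12/s0 VC-HIT; vc=[28,6]
#9 0x10→b4/s0 MISS; vc=[28,6,12]
#10 0x73→b28/s0 VC-HIT; vc=[4,6,12]
#11 0x31→b12/s0 VC-HIT; vc=[4,6,28]
#12 0x30→b12/s0 L1-HIT; vc=[4,6,28]

OUTCOME = MISS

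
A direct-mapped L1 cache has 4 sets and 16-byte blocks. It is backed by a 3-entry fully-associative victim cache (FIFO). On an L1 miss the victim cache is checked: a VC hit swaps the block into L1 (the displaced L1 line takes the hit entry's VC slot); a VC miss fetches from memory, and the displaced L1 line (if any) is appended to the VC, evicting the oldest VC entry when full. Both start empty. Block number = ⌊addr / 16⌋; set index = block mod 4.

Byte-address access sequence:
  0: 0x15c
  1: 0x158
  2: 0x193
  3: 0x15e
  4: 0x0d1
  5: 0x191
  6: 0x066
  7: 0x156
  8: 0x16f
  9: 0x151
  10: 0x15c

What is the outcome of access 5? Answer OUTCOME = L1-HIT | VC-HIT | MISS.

OUTCOME = VC-HIT

0: 0x15c (blk 21, set 1) → MISS  vc=[]
1: 0x158 (blk 21, set 1) → L1-HIT  vc=[]
2: 0x193 (blk 25, set 1) → MISS  vc=[21]
3: 0x15e (blk 21, set 1) → VC-HIT  vc=[25]
4: 0xd1 (blk 13, set 1) → MISS  vc=[25, 21]
5: 0x191 (blk 25, set 1) → VC-HIT  vc=[13, 21]
6: 0x66 (blk 6, set 2) → MISS  vc=[13, 21]
7: 0x156 (blk 21, set 1) → VC-HIT  vc=[13, 25]
8: 0x16f (blk 22, set 2) → MISS  vc=[13, 25, 6]
9: 0x151 (blk 21, set 1) → L1-HIT  vc=[13, 25, 6]
10: 0x15c (blk 21, set 1) → L1-HIT  vc=[13, 25, 6]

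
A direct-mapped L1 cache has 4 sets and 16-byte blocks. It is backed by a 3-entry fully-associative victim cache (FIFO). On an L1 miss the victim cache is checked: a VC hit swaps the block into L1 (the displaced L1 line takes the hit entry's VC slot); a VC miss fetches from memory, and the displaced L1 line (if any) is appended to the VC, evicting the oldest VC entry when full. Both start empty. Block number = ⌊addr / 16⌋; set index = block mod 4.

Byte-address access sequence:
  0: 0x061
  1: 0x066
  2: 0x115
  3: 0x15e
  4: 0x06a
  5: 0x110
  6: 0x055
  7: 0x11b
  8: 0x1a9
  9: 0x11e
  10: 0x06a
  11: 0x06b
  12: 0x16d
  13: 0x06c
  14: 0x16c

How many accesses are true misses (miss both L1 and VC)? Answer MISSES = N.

0: 0x61 (blk 6, set 2) → MISS  vc=[]
1: 0x66 (blk 6, set 2) → L1-HIT  vc=[]
2: 0x115 (blk 17, set 1) → MISS  vc=[]
3: 0x15e (blk 21, set 1) → MISS  vc=[17]
4: 0x6a (blk 6, set 2) → L1-HIT  vc=[17]
5: 0x110 (blk 17, set 1) → VC-HIT  vc=[21]
6: 0x55 (blk 5, set 1) → MISS  vc=[21, 17]
7: 0x11b (blk 17, set 1) → VC-HIT  vc=[21, 5]
8: 0x1a9 (blk 26, set 2) → MISS  vc=[21, 5, 6]
9: 0x11e (blk 17, set 1) → L1-HIT  vc=[21, 5, 6]
10: 0x6a (blk 6, set 2) → VC-HIT  vc=[21, 5, 26]
11: 0x6b (blk 6, set 2) → L1-HIT  vc=[21, 5, 26]
12: 0x16d (blk 22, set 2) → MISS  vc=[5, 26, 6]
13: 0x6c (blk 6, set 2) → VC-HIT  vc=[5, 26, 22]
14: 0x16c (blk 22, set 2) → VC-HIT  vc=[5, 26, 6]

MISSES = 6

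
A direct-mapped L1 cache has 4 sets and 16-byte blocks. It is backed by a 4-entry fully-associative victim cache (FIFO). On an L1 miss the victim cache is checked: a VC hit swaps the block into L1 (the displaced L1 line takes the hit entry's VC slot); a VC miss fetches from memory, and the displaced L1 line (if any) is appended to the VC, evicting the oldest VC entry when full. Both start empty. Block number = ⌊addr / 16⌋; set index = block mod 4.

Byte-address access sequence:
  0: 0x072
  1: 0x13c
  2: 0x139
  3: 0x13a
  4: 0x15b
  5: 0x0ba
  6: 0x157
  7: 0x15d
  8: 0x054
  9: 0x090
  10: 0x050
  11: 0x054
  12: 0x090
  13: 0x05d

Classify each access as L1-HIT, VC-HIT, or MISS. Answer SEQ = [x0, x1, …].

0: 0x72 (blk 7, set 3) → MISS  vc=[]
1: 0x13c (blk 19, set 3) → MISS  vc=[7]
2: 0x139 (blk 19, set 3) → L1-HIT  vc=[7]
3: 0x13a (blk 19, set 3) → L1-HIT  vc=[7]
4: 0x15b (blk 21, set 1) → MISS  vc=[7]
5: 0xba (blk 11, set 3) → MISS  vc=[7, 19]
6: 0x157 (blk 21, set 1) → L1-HIT  vc=[7, 19]
7: 0x15d (blk 21, set 1) → L1-HIT  vc=[7, 19]
8: 0x54 (blk 5, set 1) → MISS  vc=[7, 19, 21]
9: 0x90 (blk 9, set 1) → MISS  vc=[7, 19, 21, 5]
10: 0x50 (blk 5, set 1) → VC-HIT  vc=[7, 19, 21, 9]
11: 0x54 (blk 5, set 1) → L1-HIT  vc=[7, 19, 21, 9]
12: 0x90 (blk 9, set 1) → VC-HIT  vc=[7, 19, 21, 5]
13: 0x5d (blk 5, set 1) → VC-HIT  vc=[7, 19, 21, 9]

SEQ = [MISS, MISS, L1-HIT, L1-HIT, MISS, MISS, L1-HIT, L1-HIT, MISS, MISS, VC-HIT, L1-HIT, VC-HIT, VC-HIT]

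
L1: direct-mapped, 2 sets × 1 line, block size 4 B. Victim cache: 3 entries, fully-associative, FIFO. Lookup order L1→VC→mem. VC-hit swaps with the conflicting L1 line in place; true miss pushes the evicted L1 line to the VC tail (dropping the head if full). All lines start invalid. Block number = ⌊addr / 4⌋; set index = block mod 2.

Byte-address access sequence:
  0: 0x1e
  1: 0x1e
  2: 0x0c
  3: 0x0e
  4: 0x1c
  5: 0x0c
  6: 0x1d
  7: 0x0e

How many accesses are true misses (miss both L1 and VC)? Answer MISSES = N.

  [0] addr=0x1e blk=7 s=1: MISS | VC []
  [1] addr=0x1e blk=7 s=1: L1-HIT | VC []
  [2] addr=0xc blk=3 s=1: MISS | VC [7]
  [3] addr=0xe blk=3 s=1: L1-HIT | VC [7]
  [4] addr=0x1c blk=7 s=1: VC-HIT | VC [3]
  [5] addr=0xc blk=3 s=1: VC-HIT | VC [7]
  [6] addr=0x1d blk=7 s=1: VC-HIT | VC [3]
  [7] addr=0xe blk=3 s=1: VC-HIT | VC [7]

MISSES = 2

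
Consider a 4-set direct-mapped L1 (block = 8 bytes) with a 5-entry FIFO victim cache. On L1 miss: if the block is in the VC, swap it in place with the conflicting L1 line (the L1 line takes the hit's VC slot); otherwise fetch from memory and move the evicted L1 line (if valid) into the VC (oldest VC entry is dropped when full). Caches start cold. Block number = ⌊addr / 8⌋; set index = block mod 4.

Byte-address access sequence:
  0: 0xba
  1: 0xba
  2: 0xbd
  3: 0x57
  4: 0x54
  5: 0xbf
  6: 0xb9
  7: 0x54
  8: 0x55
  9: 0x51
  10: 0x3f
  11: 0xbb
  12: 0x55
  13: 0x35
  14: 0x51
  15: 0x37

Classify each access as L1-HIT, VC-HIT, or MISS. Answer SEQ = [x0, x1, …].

SEQ = [MISS, L1-HIT, L1-HIT, MISS, L1-HIT, L1-HIT, L1-HIT, L1-HIT, L1-HIT, L1-HIT, MISS, VC-HIT, L1-HIT, MISS, VC-HIT, VC-HIT]

0: 0xba (blk 23, set 3) → MISS  vc=[]
1: 0xba (blk 23, set 3) → L1-HIT  vc=[]
2: 0xbd (blk 23, set 3) → L1-HIT  vc=[]
3: 0x57 (blk 10, set 2) → MISS  vc=[]
4: 0x54 (blk 10, set 2) → L1-HIT  vc=[]
5: 0xbf (blk 23, set 3) → L1-HIT  vc=[]
6: 0xb9 (blk 23, set 3) → L1-HIT  vc=[]
7: 0x54 (blk 10, set 2) → L1-HIT  vc=[]
8: 0x55 (blk 10, set 2) → L1-HIT  vc=[]
9: 0x51 (blk 10, set 2) → L1-HIT  vc=[]
10: 0x3f (blk 7, set 3) → MISS  vc=[23]
11: 0xbb (blk 23, set 3) → VC-HIT  vc=[7]
12: 0x55 (blk 10, set 2) → L1-HIT  vc=[7]
13: 0x35 (blk 6, set 2) → MISS  vc=[7, 10]
14: 0x51 (blk 10, set 2) → VC-HIT  vc=[7, 6]
15: 0x37 (blk 6, set 2) → VC-HIT  vc=[7, 10]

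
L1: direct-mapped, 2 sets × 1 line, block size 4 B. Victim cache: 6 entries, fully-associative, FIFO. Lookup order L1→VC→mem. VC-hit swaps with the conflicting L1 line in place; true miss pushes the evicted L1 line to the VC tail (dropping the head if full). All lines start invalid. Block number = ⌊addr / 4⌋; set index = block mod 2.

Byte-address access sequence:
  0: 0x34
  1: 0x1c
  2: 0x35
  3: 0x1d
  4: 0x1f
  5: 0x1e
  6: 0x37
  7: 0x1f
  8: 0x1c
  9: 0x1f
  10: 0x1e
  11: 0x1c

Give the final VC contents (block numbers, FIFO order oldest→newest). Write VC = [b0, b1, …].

#0 0x34→b13/s1 MISS; vc=[]
#1 0x1c→b7/s1 MISS; vc=[13]
#2 0x35→b13/s1 VC-HIT; vc=[7]
#3 0x1d→b7/s1 VC-HIT; vc=[13]
#4 0x1f→b7/s1 L1-HIT; vc=[13]
#5 0x1e→b7/s1 L1-HIT; vc=[13]
#6 0x37→b13/s1 VC-HIT; vc=[7]
#7 0x1f→b7/s1 VC-HIT; vc=[13]
#8 0x1c→b7/s1 L1-HIT; vc=[13]
#9 0x1f→b7/s1 L1-HIT; vc=[13]
#10 0x1e→b7/s1 L1-HIT; vc=[13]
#11 0x1c→b7/s1 L1-HIT; vc=[13]

VC = [13]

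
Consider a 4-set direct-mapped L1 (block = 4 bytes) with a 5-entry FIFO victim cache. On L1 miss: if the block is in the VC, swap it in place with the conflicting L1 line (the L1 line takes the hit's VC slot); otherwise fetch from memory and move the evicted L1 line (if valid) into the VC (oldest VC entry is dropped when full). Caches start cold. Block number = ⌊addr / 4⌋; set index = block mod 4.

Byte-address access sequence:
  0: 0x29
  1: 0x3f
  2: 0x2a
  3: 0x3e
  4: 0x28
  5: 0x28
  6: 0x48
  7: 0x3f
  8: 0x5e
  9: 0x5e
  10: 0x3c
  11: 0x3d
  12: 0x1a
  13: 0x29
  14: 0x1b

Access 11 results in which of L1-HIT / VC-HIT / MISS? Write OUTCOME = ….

0: 0x29 (blk 10, set 2) → MISS  vc=[]
1: 0x3f (blk 15, set 3) → MISS  vc=[]
2: 0x2a (blk 10, set 2) → L1-HIT  vc=[]
3: 0x3e (blk 15, set 3) → L1-HIT  vc=[]
4: 0x28 (blk 10, set 2) → L1-HIT  vc=[]
5: 0x28 (blk 10, set 2) → L1-HIT  vc=[]
6: 0x48 (blk 18, set 2) → MISS  vc=[10]
7: 0x3f (blk 15, set 3) → L1-HIT  vc=[10]
8: 0x5e (blk 23, set 3) → MISS  vc=[10, 15]
9: 0x5e (blk 23, set 3) → L1-HIT  vc=[10, 15]
10: 0x3c (blk 15, set 3) → VC-HIT  vc=[10, 23]
11: 0x3d (blk 15, set 3) → L1-HIT  vc=[10, 23]
12: 0x1a (blk 6, set 2) → MISS  vc=[10, 23, 18]
13: 0x29 (blk 10, set 2) → VC-HIT  vc=[6, 23, 18]
14: 0x1b (blk 6, set 2) → VC-HIT  vc=[10, 23, 18]

OUTCOME = L1-HIT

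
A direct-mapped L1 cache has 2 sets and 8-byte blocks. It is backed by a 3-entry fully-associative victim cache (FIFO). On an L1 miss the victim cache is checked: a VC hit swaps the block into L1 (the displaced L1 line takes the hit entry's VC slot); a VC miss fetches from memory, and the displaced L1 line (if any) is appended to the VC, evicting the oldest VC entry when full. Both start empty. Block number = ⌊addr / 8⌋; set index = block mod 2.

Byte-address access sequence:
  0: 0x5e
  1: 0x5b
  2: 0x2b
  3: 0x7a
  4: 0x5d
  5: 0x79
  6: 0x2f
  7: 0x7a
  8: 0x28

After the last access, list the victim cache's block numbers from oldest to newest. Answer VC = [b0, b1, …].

VC = [11, 15]

  [0] addr=0x5e blk=11 s=1: MISS | VC []
  [1] addr=0x5b blk=11 s=1: L1-HIT | VC []
  [2] addr=0x2b blk=5 s=1: MISS | VC [11]
  [3] addr=0x7a blk=15 s=1: MISS | VC [11, 5]
  [4] addr=0x5d blk=11 s=1: VC-HIT | VC [15, 5]
  [5] addr=0x79 blk=15 s=1: VC-HIT | VC [11, 5]
  [6] addr=0x2f blk=5 s=1: VC-HIT | VC [11, 15]
  [7] addr=0x7a blk=15 s=1: VC-HIT | VC [11, 5]
  [8] addr=0x28 blk=5 s=1: VC-HIT | VC [11, 15]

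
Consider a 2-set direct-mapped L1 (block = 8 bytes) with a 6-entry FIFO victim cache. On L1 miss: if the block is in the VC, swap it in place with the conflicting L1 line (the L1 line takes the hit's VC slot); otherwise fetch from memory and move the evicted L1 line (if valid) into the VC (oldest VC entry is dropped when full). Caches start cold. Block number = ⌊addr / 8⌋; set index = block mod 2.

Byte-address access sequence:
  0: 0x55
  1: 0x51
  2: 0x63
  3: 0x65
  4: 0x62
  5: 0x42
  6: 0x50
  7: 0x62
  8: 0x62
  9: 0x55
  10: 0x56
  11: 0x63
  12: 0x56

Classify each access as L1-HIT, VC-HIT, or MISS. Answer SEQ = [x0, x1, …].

0: 0x55 (blk 10, set 0) → MISS  vc=[]
1: 0x51 (blk 10, set 0) → L1-HIT  vc=[]
2: 0x63 (blk 12, set 0) → MISS  vc=[10]
3: 0x65 (blk 12, set 0) → L1-HIT  vc=[10]
4: 0x62 (blk 12, set 0) → L1-HIT  vc=[10]
5: 0x42 (blk 8, set 0) → MISS  vc=[10, 12]
6: 0x50 (blk 10, set 0) → VC-HIT  vc=[8, 12]
7: 0x62 (blk 12, set 0) → VC-HIT  vc=[8, 10]
8: 0x62 (blk 12, set 0) → L1-HIT  vc=[8, 10]
9: 0x55 (blk 10, set 0) → VC-HIT  vc=[8, 12]
10: 0x56 (blk 10, set 0) → L1-HIT  vc=[8, 12]
11: 0x63 (blk 12, set 0) → VC-HIT  vc=[8, 10]
12: 0x56 (blk 10, set 0) → VC-HIT  vc=[8, 12]

SEQ = [MISS, L1-HIT, MISS, L1-HIT, L1-HIT, MISS, VC-HIT, VC-HIT, L1-HIT, VC-HIT, L1-HIT, VC-HIT, VC-HIT]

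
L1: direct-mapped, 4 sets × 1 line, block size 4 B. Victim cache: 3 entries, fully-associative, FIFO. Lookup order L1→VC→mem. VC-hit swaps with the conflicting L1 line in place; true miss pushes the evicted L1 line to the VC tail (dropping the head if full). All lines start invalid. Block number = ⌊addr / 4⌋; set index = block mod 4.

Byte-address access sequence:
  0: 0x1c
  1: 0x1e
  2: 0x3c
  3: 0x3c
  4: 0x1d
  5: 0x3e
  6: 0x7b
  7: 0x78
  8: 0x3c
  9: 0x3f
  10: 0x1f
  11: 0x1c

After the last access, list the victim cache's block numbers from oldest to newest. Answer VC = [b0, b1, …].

VC = [15]

#0 0x1c→b7/s3 MISS; vc=[]
#1 0x1e→b7/s3 L1-HIT; vc=[]
#2 0x3c→b15/s3 MISS; vc=[7]
#3 0x3c→b15/s3 L1-HIT; vc=[7]
#4 0x1d→b7/s3 VC-HIT; vc=[15]
#5 0x3e→b15/s3 VC-HIT; vc=[7]
#6 0x7b→b30/s2 MISS; vc=[7]
#7 0x78→b30/s2 L1-HIT; vc=[7]
#8 0x3c→b15/s3 L1-HIT; vc=[7]
#9 0x3f→b15/s3 L1-HIT; vc=[7]
#10 0x1f→b7/s3 VC-HIT; vc=[15]
#11 0x1c→b7/s3 L1-HIT; vc=[15]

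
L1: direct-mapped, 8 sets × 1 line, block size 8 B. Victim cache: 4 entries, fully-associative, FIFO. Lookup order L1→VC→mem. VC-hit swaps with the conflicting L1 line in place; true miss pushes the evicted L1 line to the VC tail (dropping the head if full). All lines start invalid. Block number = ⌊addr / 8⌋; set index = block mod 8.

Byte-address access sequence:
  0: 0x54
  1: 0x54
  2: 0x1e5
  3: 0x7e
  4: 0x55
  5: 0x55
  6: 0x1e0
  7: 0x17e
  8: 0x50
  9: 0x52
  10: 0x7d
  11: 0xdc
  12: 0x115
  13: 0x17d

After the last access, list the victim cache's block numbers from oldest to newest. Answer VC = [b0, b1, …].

VC = [15, 10]

#0 0x54→b10/s2 MISS; vc=[]
#1 0x54→b10/s2 L1-HIT; vc=[]
#2 0x1e5→b60/s4 MISS; vc=[]
#3 0x7e→b15/s7 MISS; vc=[]
#4 0x55→b10/s2 L1-HIT; vc=[]
#5 0x55→b10/s2 L1-HIT; vc=[]
#6 0x1e0→b60/s4 L1-HIT; vc=[]
#7 0x17e→b47/s7 MISS; vc=[15]
#8 0x50→b10/s2 L1-HIT; vc=[15]
#9 0x52→b10/s2 L1-HIT; vc=[15]
#10 0x7d→b15/s7 VC-HIT; vc=[47]
#11 0xdc→b27/s3 MISS; vc=[47]
#12 0x115→b34/s2 MISS; vc=[47,10]
#13 0x17d→b47/s7 VC-HIT; vc=[15,10]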